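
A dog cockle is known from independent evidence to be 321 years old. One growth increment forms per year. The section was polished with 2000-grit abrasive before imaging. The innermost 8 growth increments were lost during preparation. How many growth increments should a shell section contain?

Expected growth increments over 321 years: 321.
Subtracting the 8 growth increments not captured gives 321 − 8 = 313 growth increments in the record.

313 growth increments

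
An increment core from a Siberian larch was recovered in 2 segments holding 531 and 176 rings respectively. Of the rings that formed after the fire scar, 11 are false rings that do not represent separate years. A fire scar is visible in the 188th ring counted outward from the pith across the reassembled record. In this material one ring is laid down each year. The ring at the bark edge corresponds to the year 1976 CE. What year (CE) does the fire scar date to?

Total rings = 531 + 176 = 707.
Between ring 188 and the bark edge there are 707 − 188 = 519 rings.
Excluding 11 false rings: 519 − 11 = 508.
Counting back 508 years from 1976 CE places the fire scar in 1976 − 508 = 1468 CE.

1468 CE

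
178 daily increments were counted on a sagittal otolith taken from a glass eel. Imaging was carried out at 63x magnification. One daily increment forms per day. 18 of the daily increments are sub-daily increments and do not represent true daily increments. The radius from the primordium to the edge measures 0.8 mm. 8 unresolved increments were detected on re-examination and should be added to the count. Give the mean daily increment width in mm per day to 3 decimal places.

0.005 mm per day

Correcting the raw count gives 178 − 18 + 8 = 168 true daily increments.
Mean rate = 0.8 mm / 168 days ≈ 0.005 mm per day.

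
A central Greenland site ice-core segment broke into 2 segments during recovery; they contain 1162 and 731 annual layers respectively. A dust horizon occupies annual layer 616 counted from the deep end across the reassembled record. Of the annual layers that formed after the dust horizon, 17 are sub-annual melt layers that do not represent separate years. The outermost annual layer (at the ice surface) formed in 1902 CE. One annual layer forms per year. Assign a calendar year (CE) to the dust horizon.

Total annual layers = 1162 + 731 = 1893.
The dust horizon sits at annual layer 616 from the deep end, so 1893 − 616 = 1277 annual layers formed after it.
Excluding 17 false annual layers: 1277 − 17 = 1260.
Counting back 1260 years from 1902 CE places the dust horizon in 1902 − 1260 = 642 CE.

642 CE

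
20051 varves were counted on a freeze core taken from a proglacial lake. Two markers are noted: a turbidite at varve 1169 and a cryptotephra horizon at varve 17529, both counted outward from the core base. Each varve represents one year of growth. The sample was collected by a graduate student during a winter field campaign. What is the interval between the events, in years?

17529 − 1169 = 16360 varves lie between the two events.
One varve per year makes the interval 16360 years.

16360 years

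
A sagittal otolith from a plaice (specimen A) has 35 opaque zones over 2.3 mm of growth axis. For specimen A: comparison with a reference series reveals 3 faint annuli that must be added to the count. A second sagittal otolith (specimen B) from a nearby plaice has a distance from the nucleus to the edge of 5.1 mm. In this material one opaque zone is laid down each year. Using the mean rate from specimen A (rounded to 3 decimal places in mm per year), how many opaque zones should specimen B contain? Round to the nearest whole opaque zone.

84 opaque zones

Specimen A: correcting the raw count gives 35 + 3 = 38 true opaque zones.
A: 2.3 mm over 38 years gives 2.3 / 38 ≈ 0.061 mm/yr.
For B, 5.1 / 0.061 = 83.61 years ≈ 84 opaque zones.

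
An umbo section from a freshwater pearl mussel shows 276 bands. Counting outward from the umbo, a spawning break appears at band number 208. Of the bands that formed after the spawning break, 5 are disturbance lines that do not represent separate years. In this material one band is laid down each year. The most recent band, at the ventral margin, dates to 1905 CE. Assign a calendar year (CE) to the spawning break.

Between band 208 and the ventral margin there are 276 − 208 = 68 bands.
Excluding 5 false bands: 68 − 5 = 63.
The band at the ventral margin is 1905 CE, so the spawning break dates to 1905 − 63 = 1842 CE.

1842 CE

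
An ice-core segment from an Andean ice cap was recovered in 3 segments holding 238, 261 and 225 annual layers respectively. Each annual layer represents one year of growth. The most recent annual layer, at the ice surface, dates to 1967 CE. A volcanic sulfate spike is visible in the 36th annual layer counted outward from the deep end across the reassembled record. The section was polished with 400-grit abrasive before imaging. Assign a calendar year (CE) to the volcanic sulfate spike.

1279 CE

Total annual layers = 238 + 261 + 225 = 724.
The volcanic sulfate spike sits at annual layer 36 from the deep end, so 724 − 36 = 688 annual layers formed after it.
Counting back 688 years from 1967 CE places the volcanic sulfate spike in 1967 − 688 = 1279 CE.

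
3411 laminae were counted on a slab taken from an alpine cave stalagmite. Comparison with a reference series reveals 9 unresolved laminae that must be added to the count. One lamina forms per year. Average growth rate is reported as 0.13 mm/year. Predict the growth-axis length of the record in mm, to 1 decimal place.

444.6 mm

Correcting the raw count gives 3411 + 9 = 3420 true laminae.
Predicted length = 0.13 mm/year × 3420 years = 444.6 mm.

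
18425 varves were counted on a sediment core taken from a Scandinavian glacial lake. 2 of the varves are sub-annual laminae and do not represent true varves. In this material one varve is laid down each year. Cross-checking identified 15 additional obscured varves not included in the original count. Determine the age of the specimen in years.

18438 years

After corrections the count is 18425 − 2 + 15 = 18438 varves.
One varve per year makes the duration 18438 years.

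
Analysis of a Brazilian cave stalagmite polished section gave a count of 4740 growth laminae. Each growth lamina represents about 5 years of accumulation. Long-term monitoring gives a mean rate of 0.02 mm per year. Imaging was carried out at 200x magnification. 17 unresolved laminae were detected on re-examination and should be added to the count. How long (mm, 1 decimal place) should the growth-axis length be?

475.7 mm

Adjusted count: 4740 + 17 = 4757 growth laminae.
At 5 years per growth lamina, 4757 × 5 = 23785 years.
23785 years at 0.02 mm/year gives 0.02 × 23785 = 475.7 mm.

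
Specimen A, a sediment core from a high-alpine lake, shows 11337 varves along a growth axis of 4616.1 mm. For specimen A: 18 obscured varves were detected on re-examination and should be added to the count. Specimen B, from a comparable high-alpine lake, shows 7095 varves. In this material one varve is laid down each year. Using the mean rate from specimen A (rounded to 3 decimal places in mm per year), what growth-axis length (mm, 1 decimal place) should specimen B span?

2887.7 mm

Specimen A: after corrections the count is 11337 + 18 = 11355 varves.
A: 4616.1 mm over 11355 years gives 4616.1 / 11355 ≈ 0.407 mm per year.
B's length ≈ 0.407 × 7095 = 2887.7 mm.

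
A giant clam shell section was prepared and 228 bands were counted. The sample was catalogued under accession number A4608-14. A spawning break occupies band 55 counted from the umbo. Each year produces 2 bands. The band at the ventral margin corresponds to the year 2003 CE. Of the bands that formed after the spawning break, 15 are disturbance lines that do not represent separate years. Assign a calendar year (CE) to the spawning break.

Between band 55 and the ventral margin there are 228 − 55 = 173 bands.
Excluding 15 false bands: 173 − 15 = 158.
158 bands at 2 per year is 158 / 2 = 79 years.
The band at the ventral margin is 2003 CE, so the spawning break dates to 2003 − 79 = 1924 CE.

1924 CE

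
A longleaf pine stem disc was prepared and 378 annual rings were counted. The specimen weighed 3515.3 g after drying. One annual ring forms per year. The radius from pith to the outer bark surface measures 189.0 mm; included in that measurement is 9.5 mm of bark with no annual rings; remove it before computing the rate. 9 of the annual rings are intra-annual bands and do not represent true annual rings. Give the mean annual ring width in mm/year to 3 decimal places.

After corrections the count is 378 − 9 = 369 annual rings.
The growth record spans 189.0 − 9.5 = 179.5 mm.
179.5 mm over 369 years gives 179.5 / 369 ≈ 0.486 mm/year.

0.486 mm/year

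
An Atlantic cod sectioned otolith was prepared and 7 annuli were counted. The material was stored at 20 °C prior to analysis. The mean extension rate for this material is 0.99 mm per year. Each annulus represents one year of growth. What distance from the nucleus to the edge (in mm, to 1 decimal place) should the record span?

6.9 mm

The record spans 7 years at 0.99 mm per year.
7 years at 0.99 mm/year gives 0.99 × 7 = 6.9 mm.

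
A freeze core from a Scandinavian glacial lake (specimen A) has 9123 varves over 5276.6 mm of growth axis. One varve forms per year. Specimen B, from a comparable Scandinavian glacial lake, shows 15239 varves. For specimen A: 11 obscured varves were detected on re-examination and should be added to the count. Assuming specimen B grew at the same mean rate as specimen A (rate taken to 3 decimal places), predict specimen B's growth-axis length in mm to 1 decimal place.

8808.1 mm

Specimen A: adjusted count: 9123 + 11 = 9134 varves.
A: 5276.6 mm over 9134 years gives 5276.6 / 9134 ≈ 0.578 mm per year.
Length of B = 0.578 × 15239 = 8808.1 mm.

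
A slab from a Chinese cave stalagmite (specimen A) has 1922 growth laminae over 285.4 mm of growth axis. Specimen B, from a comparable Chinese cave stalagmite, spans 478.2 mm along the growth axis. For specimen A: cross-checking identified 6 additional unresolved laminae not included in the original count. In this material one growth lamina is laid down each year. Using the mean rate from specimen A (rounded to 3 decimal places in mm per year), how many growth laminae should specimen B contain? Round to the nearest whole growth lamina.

Specimen A: correcting the raw count gives 1922 + 6 = 1928 true growth laminae.
A: Extension rate ≈ 285.4 / 1928 = 0.148 mm/yr.
Specimen B: 478.2 mm / 0.148 mm per year = 3231.08 years ≈ 3231 growth laminae.

3231 growth laminae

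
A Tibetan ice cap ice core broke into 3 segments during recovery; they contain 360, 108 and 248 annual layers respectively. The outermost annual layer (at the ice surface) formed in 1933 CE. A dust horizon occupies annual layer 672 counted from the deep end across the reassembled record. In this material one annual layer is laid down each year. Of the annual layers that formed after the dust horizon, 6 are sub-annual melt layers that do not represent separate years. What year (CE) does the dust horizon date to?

1895 CE

Total annual layers = 360 + 108 + 248 = 716.
716 − 672 = 44 annual layers lie beyond the dust horizon toward the ice surface.
Removing the 6 false annual layers leaves 44 − 6 = 38 true annual layers beyond the dust horizon.
1933 − 38 = 1895 CE.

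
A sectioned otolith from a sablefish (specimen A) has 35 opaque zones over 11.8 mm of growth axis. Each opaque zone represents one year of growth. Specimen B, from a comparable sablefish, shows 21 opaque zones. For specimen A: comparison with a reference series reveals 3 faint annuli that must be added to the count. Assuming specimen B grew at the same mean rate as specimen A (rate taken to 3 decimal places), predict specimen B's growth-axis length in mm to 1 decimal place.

Specimen A: correcting the raw count gives 35 + 3 = 38 true opaque zones.
A: Mean rate = 11.8 mm / 38 years ≈ 0.311 mm/year.
Length of B = 0.311 × 21 = 6.5 mm.

6.5 mm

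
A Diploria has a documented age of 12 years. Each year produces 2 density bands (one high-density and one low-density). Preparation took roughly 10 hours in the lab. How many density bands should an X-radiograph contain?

24 density bands

With 2 density bands per year, 12 years would produce 12 × 2 = 24 density bands.
So 24 density bands should be present.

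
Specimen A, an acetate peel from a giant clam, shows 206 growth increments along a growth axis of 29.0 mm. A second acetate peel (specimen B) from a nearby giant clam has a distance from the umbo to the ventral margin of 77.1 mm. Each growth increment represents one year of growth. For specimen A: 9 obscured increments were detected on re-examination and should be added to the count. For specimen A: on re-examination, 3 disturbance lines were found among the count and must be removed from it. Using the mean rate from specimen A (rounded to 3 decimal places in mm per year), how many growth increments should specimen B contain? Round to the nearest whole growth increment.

Specimen A: correcting the raw count gives 206 − 3 + 9 = 212 true growth increments.
A: 29.0 mm over 212 years gives 29.0 / 212 ≈ 0.137 mm/year.
For B, 77.1 / 0.137 = 562.77 years ≈ 563 growth increments.

563 growth increments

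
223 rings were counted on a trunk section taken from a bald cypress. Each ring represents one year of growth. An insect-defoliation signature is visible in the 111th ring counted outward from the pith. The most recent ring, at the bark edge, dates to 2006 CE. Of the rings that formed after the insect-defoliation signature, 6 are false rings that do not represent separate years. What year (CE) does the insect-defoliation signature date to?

1900 CE

Between ring 111 and the bark edge there are 223 − 111 = 112 rings.
Removing the 6 false rings leaves 112 − 6 = 106 true rings beyond the insect-defoliation signature.
The ring at the bark edge is 2006 CE, so the insect-defoliation signature dates to 2006 − 106 = 1900 CE.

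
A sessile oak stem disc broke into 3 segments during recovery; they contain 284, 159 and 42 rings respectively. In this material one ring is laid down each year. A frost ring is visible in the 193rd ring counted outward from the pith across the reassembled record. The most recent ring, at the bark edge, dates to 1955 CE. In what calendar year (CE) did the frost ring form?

1663 CE

Total rings = 284 + 159 + 42 = 485.
Between ring 193 and the bark edge there are 485 − 193 = 292 rings.
1955 − 292 = 1663 CE.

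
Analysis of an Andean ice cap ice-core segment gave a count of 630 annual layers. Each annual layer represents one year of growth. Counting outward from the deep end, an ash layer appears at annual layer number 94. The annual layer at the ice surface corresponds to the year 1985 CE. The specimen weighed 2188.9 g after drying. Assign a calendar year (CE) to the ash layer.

1449 CE

The ash layer sits at annual layer 94 from the deep end, so 630 − 94 = 536 annual layers formed after it.
The annual layer at the ice surface is 1985 CE, so the ash layer dates to 1985 − 536 = 1449 CE.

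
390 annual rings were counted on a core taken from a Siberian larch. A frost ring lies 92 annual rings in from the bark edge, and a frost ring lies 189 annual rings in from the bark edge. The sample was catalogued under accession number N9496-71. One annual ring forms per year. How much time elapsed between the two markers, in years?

97 years

The two markers are separated by 189 − 92 = 97 annual rings.
That is 97 years at one annual ring per year.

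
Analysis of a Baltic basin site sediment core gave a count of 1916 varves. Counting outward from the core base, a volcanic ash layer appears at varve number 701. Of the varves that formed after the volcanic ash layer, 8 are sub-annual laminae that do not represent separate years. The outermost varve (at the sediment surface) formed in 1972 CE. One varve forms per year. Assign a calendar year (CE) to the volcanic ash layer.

Between varve 701 and the sediment surface there are 1916 − 701 = 1215 varves.
Excluding 8 false varves: 1215 − 8 = 1207.
1972 − 1207 = 765 CE.

765 CE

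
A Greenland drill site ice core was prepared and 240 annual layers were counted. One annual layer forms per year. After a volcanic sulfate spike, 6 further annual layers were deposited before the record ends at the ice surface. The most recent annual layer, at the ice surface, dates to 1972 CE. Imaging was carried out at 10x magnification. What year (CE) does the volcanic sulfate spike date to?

6 annual layers formed after the volcanic sulfate spike.
Counting back 6 years from 1972 CE places the volcanic sulfate spike in 1972 − 6 = 1966 CE.

1966 CE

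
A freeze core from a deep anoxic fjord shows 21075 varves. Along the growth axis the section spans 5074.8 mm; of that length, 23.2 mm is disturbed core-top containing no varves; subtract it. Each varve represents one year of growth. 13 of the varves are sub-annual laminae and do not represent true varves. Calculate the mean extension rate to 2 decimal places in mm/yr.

After corrections the count is 21075 − 13 = 21062 varves.
Removing the 23.2 mm offcut leaves 5074.8 − 23.2 = 5051.6 mm.
Mean rate = 5051.6 mm / 21062 years ≈ 0.24 mm/yr.

0.24 mm/yr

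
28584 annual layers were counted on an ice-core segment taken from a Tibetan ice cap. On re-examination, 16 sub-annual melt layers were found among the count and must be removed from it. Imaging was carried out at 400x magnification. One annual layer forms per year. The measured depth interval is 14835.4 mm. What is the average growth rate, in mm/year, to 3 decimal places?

True annual layer count = 28584 − 16 = 28568.
Mean rate = 14835.4 mm / 28568 years ≈ 0.519 mm/year.

0.519 mm/year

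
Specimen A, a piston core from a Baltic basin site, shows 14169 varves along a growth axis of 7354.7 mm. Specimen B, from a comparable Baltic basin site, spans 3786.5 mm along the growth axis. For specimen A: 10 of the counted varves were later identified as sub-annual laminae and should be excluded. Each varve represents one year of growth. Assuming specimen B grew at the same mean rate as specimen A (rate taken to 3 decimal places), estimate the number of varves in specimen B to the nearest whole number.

Specimen A: true varve count = 14169 − 10 = 14159.
A: 7354.7 mm over 14159 years gives 7354.7 / 14159 ≈ 0.519 mm/year.
For B, 3786.5 / 0.519 = 7295.76 years ≈ 7296 varves.

7296 varves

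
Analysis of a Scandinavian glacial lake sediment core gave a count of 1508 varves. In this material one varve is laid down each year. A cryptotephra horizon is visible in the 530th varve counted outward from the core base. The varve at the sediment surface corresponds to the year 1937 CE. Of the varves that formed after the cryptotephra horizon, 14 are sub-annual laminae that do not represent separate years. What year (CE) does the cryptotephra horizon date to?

Between varve 530 and the sediment surface there are 1508 − 530 = 978 varves.
978 − 14 false = 964 true varves after the cryptotephra horizon.
The varve at the sediment surface is 1937 CE, so the cryptotephra horizon dates to 1937 − 964 = 973 CE.

973 CE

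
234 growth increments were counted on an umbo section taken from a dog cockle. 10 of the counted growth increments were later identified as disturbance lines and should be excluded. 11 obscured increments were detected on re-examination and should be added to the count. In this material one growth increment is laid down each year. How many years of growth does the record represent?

235 years

Correcting the raw count gives 234 − 10 + 11 = 235 true growth increments.
With a one-to-one growth increment periodicity this is 235 years.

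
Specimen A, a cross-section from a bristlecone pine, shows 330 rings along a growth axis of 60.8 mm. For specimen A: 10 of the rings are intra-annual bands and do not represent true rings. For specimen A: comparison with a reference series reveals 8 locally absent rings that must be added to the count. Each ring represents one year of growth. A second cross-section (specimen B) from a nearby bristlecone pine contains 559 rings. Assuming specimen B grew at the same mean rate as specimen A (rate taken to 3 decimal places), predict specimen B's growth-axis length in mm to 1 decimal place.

103.4 mm

Specimen A: correcting the raw count gives 330 − 10 + 8 = 328 true rings.
A: Mean rate = 60.8 mm / 328 years ≈ 0.185 mm per year.
For B, 0.185 mm/year × 559 years = 103.4 mm.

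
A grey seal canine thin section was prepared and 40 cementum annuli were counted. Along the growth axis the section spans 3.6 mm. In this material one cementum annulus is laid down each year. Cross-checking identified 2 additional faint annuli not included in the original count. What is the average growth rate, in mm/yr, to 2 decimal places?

True cementum annulus count = 40 + 2 = 42.
3.6 mm over 42 years gives 3.6 / 42 ≈ 0.09 mm/yr.

0.09 mm/yr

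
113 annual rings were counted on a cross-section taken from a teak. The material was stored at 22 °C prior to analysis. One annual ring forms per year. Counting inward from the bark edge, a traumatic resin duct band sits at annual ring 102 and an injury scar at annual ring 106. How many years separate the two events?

4 yr

Separation: 106 − 102 = 4 annual rings.
One annual ring per year makes the interval 4 years.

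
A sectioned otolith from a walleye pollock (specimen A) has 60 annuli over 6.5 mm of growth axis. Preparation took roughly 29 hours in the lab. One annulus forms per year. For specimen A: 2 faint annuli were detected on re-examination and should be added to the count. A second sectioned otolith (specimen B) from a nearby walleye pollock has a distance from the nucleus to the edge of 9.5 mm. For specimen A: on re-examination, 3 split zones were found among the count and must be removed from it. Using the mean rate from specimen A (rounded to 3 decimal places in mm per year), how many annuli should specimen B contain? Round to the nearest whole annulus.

Specimen A: correcting the raw count gives 60 − 3 + 2 = 59 true annuli.
A: Mean rate = 6.5 mm / 59 years ≈ 0.110 mm/yr.
Specimen B: 9.5 mm / 0.110 mm per year = 86.36 years ≈ 86 annuli.

86 annuli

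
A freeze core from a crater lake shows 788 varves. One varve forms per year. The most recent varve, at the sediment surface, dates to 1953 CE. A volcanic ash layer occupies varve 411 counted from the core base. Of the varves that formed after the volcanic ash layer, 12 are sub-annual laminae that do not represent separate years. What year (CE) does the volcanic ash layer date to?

788 − 411 = 377 varves lie beyond the volcanic ash layer toward the sediment surface.
377 − 12 false = 365 true varves after the volcanic ash layer.
The varve at the sediment surface is 1953 CE, so the volcanic ash layer dates to 1953 − 365 = 1588 CE.

1588 CE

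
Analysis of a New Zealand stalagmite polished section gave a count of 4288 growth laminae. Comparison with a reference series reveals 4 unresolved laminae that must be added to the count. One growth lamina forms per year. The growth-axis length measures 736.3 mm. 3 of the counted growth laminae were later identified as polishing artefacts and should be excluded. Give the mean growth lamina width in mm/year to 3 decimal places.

True growth lamina count = 4288 − 3 + 4 = 4289.
Mean rate = 736.3 mm / 4289 years ≈ 0.172 mm/year.

0.172 mm/year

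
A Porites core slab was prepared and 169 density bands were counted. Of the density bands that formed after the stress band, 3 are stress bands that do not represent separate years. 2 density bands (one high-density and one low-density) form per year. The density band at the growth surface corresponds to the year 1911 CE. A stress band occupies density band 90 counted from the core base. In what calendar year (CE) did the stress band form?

1873 CE

Between density band 90 and the growth surface there are 169 − 90 = 79 density bands.
Removing the 3 false density bands leaves 79 − 3 = 76 true density bands beyond the stress band.
76 density bands at 2 per year is 76 / 2 = 38 years.
1911 − 38 = 1873 CE.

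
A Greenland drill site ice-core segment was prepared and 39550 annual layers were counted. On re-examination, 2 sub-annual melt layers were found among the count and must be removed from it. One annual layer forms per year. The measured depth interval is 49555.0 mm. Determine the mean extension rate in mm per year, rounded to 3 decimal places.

Adjusted count: 39550 − 2 = 39548 annual layers.
49555.0 mm over 39548 years gives 49555.0 / 39548 ≈ 1.253 mm per year.

1.253 mm per year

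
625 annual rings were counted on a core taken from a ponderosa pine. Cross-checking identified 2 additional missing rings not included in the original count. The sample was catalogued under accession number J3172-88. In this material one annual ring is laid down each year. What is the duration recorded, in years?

True annual ring count = 625 + 2 = 627.
With a one-to-one annual ring periodicity this is 627 years.

627 yr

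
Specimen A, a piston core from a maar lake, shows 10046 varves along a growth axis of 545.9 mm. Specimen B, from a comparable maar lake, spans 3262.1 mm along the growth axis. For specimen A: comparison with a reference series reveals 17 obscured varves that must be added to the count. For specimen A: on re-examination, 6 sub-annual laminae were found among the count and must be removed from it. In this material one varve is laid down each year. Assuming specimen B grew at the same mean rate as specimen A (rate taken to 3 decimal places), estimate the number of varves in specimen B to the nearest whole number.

60409 varves

Specimen A: adjusted count: 10046 − 6 + 17 = 10057 varves.
A: Extension rate ≈ 545.9 / 10057 = 0.054 mm/yr.
B spans 3262.1 / 0.054 = 60409.26 years ≈ 60409 varves.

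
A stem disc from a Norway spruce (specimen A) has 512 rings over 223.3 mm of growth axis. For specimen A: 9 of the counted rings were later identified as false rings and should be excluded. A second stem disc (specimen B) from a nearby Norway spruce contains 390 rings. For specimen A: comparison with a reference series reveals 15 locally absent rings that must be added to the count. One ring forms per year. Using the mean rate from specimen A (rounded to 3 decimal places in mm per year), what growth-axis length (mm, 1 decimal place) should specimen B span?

168.1 mm

Specimen A: adjusted count: 512 − 9 + 15 = 518 rings.
A: 223.3 mm over 518 years gives 223.3 / 518 ≈ 0.431 mm/year.
B's length ≈ 0.431 × 390 = 168.1 mm.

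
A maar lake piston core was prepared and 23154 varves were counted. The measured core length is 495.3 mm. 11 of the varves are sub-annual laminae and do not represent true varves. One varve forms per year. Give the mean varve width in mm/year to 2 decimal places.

0.02 mm/year

After corrections the count is 23154 − 11 = 23143 varves.
Mean rate = 495.3 mm / 23143 years ≈ 0.02 mm/year.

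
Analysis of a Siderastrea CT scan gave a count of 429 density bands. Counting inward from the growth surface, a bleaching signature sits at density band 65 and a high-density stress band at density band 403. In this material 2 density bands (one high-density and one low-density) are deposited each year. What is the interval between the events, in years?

The two markers are separated by 403 − 65 = 338 density bands.
338 density bands at 2 per year is 338 / 2 = 169 years.

169 years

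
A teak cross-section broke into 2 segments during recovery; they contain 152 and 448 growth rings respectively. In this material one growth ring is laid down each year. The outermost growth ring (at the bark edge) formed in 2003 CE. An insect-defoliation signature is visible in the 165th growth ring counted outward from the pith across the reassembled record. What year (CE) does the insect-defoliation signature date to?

1568 CE

Total growth rings = 152 + 448 = 600.
Between growth ring 165 and the bark edge there are 600 − 165 = 435 growth rings.
2003 − 435 = 1568 CE.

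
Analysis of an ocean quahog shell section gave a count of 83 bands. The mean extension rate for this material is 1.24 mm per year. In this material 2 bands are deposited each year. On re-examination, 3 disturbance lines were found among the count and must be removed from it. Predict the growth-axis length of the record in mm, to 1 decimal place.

Adjusted count: 83 − 3 = 80 bands.
80 bands at 2 per year is 80 / 2 = 40 years.
Length ≈ 1.24 × 40 = 49.6 mm.

49.6 mm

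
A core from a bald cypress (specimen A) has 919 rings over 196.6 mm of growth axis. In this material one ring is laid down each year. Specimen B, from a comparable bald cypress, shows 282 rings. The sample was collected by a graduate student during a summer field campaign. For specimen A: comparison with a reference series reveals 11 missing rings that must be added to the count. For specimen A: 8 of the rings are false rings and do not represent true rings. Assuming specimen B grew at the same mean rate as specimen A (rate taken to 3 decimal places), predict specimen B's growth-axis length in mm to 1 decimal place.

60.1 mm

Specimen A: adjusted count: 919 − 8 + 11 = 922 rings.
A: 196.6 mm over 922 years gives 196.6 / 922 ≈ 0.213 mm per year.
B's length ≈ 0.213 × 282 = 60.1 mm.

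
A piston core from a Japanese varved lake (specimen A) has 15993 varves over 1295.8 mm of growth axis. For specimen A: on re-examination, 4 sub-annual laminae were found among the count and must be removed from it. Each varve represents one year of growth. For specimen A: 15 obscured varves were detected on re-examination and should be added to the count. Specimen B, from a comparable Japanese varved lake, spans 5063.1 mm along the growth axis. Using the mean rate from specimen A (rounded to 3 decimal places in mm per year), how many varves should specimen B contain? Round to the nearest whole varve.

62507 varves

Specimen A: true varve count = 15993 − 4 + 15 = 16004.
A: 1295.8 mm over 16004 years gives 1295.8 / 16004 ≈ 0.081 mm/yr.
Specimen B: 5063.1 mm / 0.081 mm per year = 62507.41 years ≈ 62507 varves.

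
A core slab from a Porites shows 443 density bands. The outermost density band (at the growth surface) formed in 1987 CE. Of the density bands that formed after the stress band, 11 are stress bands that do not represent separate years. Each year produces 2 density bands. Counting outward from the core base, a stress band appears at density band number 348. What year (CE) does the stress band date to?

The stress band sits at density band 348 from the core base, so 443 − 348 = 95 density bands formed after it.
Removing the 11 false density bands leaves 95 − 11 = 84 true density bands beyond the stress band.
Dividing by 2 density bands per year: 84 / 2 = 42 years.
The density band at the growth surface is 1987 CE, so the stress band dates to 1987 − 42 = 1945 CE.

1945 CE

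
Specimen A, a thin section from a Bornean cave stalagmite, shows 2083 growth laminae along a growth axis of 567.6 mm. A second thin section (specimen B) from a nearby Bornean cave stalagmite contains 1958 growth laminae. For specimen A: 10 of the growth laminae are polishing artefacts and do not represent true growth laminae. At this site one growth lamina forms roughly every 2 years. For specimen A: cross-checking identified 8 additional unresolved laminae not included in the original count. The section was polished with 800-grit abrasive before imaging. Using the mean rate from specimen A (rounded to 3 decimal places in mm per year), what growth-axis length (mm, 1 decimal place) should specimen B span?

Specimen A: true growth lamina count = 2083 − 10 + 8 = 2081.
Specimen A: 2081 growth laminae at 2 years each span 2081 × 2 = 4162 years.
A: Mean rate = 567.6 mm / 4162 years ≈ 0.136 mm per year.
Specimen B: at 2 years per growth lamina, 1958 × 2 = 3916 years. B's length ≈ 0.136 × 3916 = 532.6 mm.

532.6 mm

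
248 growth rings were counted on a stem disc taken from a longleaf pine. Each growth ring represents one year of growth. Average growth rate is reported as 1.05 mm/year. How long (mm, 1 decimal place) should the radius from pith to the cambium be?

260.4 mm

248 years of growth are recorded.
Predicted length = 1.05 mm/year × 248 years = 260.4 mm.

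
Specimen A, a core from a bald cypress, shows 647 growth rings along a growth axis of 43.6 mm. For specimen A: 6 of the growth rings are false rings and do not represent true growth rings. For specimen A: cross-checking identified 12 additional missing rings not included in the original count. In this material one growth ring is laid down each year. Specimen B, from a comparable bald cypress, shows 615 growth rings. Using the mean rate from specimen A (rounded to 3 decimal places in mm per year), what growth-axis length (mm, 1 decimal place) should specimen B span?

41.2 mm

Specimen A: adjusted count: 647 − 6 + 12 = 653 growth rings.
A: Extension rate ≈ 43.6 / 653 = 0.067 mm/year.
B's length ≈ 0.067 × 615 = 41.2 mm.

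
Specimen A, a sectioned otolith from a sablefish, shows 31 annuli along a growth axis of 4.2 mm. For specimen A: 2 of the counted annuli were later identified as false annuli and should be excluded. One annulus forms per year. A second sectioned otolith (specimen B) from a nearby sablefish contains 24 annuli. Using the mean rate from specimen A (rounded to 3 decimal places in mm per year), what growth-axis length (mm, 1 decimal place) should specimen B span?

3.5 mm

Specimen A: after corrections the count is 31 − 2 = 29 annuli.
A: Extension rate ≈ 4.2 / 29 = 0.145 mm/yr.
Length of B = 0.145 × 24 = 3.5 mm.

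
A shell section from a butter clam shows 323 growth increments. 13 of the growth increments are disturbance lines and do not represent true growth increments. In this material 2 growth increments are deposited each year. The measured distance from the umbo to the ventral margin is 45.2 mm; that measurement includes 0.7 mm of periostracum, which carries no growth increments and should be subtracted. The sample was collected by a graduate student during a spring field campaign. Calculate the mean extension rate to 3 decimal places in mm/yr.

0.287 mm/yr

Adjusted count: 323 − 13 = 310 growth increments.
With 2 growth increments per year, 310 / 2 = 155 years.
Net length = 45.2 − 0.7 = 44.5 mm.
Mean rate = 44.5 mm / 155 years ≈ 0.287 mm/yr.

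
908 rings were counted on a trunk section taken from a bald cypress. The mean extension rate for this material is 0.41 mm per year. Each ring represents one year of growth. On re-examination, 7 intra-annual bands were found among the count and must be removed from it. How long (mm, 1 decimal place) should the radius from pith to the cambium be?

369.4 mm

True ring count = 908 − 7 = 901.
Predicted length = 0.41 mm/year × 901 years = 369.4 mm.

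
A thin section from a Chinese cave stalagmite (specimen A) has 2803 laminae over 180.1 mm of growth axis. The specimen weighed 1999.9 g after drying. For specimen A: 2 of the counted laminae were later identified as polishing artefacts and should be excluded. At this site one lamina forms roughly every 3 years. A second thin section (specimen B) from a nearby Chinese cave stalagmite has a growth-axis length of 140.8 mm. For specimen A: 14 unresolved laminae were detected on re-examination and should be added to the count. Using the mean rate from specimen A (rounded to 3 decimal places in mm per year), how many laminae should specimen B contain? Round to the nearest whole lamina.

2235 laminae

Specimen A: true lamina count = 2803 − 2 + 14 = 2815.
Specimen A: at 3 years per lamina, 2815 × 3 = 8445 years.
A: 180.1 mm over 8445 years gives 180.1 / 8445 ≈ 0.021 mm/year.
B spans 140.8 / 0.021 = 6704.76 years; at 3 years per lamina that is 6704.76 / 3 ≈ 2235 laminae.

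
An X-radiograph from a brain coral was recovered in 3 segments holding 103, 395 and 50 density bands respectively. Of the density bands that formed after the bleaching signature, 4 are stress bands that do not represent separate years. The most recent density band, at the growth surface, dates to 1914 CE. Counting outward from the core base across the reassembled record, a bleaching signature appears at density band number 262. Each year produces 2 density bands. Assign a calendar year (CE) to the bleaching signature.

Total density bands = 103 + 395 + 50 = 548.
548 − 262 = 286 density bands lie beyond the bleaching signature toward the growth surface.
286 − 4 false = 282 true density bands after the bleaching signature.
282 density bands at 2 per year is 282 / 2 = 141 years.
1914 − 141 = 1773 CE.

1773 CE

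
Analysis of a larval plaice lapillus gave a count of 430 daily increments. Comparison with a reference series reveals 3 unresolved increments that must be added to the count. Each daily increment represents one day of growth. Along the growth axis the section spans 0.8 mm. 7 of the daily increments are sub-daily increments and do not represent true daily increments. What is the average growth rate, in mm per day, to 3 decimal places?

Correcting the raw count gives 430 − 7 + 3 = 426 true daily increments.
0.8 mm over 426 days gives 0.8 / 426 ≈ 0.002 mm per day.

0.002 mm per day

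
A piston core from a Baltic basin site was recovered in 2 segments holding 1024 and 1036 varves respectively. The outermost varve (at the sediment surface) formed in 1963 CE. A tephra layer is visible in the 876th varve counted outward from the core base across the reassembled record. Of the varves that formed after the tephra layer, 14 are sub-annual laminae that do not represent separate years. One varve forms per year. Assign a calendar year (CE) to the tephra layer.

793 CE

Total varves = 1024 + 1036 = 2060.
Between varve 876 and the sediment surface there are 2060 − 876 = 1184 varves.
Removing the 14 false varves leaves 1184 − 14 = 1170 true varves beyond the tephra layer.
1963 − 1170 = 793 CE.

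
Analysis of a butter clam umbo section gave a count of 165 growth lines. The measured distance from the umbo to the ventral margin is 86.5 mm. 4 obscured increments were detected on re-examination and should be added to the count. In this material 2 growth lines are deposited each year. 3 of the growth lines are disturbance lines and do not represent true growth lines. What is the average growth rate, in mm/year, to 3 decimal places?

Adjusted count: 165 − 3 + 4 = 166 growth lines.
Dividing by 2 growth lines per year: 166 / 2 = 83 years.
Mean rate = 86.5 mm / 83 years ≈ 1.042 mm/year.

1.042 mm/year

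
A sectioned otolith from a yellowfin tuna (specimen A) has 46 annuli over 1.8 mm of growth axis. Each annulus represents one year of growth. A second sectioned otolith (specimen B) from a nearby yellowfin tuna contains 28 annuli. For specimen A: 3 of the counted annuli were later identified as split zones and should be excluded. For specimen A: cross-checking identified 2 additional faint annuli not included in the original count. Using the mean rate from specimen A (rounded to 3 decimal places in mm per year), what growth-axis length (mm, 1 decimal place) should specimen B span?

Specimen A: after corrections the count is 46 − 3 + 2 = 45 annuli.
A: Mean rate = 1.8 mm / 45 years ≈ 0.040 mm per year.
Length of B = 0.040 × 28 = 1.1 mm.

1.1 mm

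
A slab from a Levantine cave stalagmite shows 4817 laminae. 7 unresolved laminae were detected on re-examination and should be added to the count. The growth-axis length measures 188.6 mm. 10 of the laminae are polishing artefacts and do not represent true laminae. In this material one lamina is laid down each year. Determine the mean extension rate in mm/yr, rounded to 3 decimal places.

0.039 mm/yr

Adjusted count: 4817 − 10 + 7 = 4814 laminae.
Extension rate ≈ 188.6 / 4814 = 0.039 mm/yr.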